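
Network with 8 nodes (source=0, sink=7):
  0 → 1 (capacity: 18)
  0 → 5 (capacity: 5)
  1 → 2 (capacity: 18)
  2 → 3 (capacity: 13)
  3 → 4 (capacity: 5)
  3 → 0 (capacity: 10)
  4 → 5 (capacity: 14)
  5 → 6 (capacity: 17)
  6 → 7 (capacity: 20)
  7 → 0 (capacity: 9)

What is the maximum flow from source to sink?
Maximum flow = 10

Max flow: 10

Flow assignment:
  0 → 1: 13/18
  0 → 5: 5/5
  1 → 2: 13/18
  2 → 3: 13/13
  3 → 4: 5/5
  3 → 0: 8/10
  4 → 5: 5/14
  5 → 6: 10/17
  6 → 7: 10/20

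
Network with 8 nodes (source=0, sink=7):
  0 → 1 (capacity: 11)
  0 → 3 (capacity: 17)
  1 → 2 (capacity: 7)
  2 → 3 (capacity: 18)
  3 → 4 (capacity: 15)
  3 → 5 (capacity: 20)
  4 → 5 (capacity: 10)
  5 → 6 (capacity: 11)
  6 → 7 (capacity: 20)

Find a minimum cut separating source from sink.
Min cut value = 11, edges: (5,6)

Min cut value: 11
Partition: S = [0, 1, 2, 3, 4, 5], T = [6, 7]
Cut edges: (5,6)

By max-flow min-cut theorem, max flow = min cut = 11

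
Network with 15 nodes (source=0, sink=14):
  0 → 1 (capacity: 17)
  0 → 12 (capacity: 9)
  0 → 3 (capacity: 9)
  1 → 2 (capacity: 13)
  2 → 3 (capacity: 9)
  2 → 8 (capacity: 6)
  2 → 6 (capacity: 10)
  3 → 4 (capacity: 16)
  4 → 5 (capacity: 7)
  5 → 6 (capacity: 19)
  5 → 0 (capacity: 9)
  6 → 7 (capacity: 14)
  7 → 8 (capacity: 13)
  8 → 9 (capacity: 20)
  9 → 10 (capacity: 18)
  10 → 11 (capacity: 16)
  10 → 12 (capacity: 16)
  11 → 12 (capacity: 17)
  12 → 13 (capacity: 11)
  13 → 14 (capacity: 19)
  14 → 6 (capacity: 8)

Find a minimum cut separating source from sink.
Min cut value = 11, edges: (12,13)

Min cut value: 11
Partition: S = [0, 1, 2, 3, 4, 5, 6, 7, 8, 9, 10, 11, 12], T = [13, 14]
Cut edges: (12,13)

By max-flow min-cut theorem, max flow = min cut = 11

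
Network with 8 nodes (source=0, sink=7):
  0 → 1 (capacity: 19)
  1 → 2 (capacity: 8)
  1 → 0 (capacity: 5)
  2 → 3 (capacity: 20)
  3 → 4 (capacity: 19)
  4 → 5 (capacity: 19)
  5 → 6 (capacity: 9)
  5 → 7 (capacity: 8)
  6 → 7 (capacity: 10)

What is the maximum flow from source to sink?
Maximum flow = 8

Max flow: 8

Flow assignment:
  0 → 1: 8/19
  1 → 2: 8/8
  2 → 3: 8/20
  3 → 4: 8/19
  4 → 5: 8/19
  5 → 7: 8/8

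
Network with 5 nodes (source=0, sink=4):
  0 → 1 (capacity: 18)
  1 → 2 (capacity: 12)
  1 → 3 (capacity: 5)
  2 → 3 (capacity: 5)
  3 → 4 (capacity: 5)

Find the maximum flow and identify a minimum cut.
Max flow = 5, Min cut edges: (3,4)

Maximum flow: 5
Minimum cut: (3,4)
Partition: S = [0, 1, 2, 3], T = [4]

Max-flow min-cut theorem verified: both equal 5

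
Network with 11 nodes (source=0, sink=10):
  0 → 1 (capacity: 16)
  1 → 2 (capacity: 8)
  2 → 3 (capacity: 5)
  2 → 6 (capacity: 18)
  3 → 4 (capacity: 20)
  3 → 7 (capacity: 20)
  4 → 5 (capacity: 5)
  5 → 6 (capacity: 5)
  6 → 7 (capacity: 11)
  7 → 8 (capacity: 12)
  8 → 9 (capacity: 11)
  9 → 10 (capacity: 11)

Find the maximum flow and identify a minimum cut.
Max flow = 8, Min cut edges: (1,2)

Maximum flow: 8
Minimum cut: (1,2)
Partition: S = [0, 1], T = [2, 3, 4, 5, 6, 7, 8, 9, 10]

Max-flow min-cut theorem verified: both equal 8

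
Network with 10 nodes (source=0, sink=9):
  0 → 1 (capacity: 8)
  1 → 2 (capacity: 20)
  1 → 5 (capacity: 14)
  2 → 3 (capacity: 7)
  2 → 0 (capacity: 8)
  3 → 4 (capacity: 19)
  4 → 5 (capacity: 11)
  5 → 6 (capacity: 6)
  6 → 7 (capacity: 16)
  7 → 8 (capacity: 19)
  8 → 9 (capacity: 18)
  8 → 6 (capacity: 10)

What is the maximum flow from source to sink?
Maximum flow = 6

Max flow: 6

Flow assignment:
  0 → 1: 6/8
  1 → 5: 6/14
  5 → 6: 6/6
  6 → 7: 6/16
  7 → 8: 6/19
  8 → 9: 6/18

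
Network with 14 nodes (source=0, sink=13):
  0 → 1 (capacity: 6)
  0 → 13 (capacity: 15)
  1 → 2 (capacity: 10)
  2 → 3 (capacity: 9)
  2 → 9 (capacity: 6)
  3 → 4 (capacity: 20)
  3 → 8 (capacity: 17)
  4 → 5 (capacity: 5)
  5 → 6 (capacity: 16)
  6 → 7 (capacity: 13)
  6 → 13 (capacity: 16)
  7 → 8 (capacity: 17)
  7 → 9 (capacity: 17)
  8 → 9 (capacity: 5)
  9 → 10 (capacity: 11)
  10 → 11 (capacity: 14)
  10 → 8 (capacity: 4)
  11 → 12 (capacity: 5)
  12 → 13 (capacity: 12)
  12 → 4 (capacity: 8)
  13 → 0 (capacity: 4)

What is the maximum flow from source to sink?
Maximum flow = 21

Max flow: 21

Flow assignment:
  0 → 1: 6/6
  0 → 13: 15/15
  1 → 2: 6/10
  2 → 3: 5/9
  2 → 9: 1/6
  3 → 4: 5/20
  4 → 5: 5/5
  5 → 6: 5/16
  6 → 13: 5/16
  9 → 10: 1/11
  10 → 11: 1/14
  11 → 12: 1/5
  12 → 13: 1/12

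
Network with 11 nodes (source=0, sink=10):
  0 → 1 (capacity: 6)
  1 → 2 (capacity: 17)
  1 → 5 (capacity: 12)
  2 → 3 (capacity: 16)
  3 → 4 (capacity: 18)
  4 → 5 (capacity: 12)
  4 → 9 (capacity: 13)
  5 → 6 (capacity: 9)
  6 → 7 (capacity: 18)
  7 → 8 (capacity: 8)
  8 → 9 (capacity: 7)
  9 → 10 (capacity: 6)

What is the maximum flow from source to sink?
Maximum flow = 6

Max flow: 6

Flow assignment:
  0 → 1: 6/6
  1 → 2: 6/17
  2 → 3: 6/16
  3 → 4: 6/18
  4 → 9: 6/13
  9 → 10: 6/6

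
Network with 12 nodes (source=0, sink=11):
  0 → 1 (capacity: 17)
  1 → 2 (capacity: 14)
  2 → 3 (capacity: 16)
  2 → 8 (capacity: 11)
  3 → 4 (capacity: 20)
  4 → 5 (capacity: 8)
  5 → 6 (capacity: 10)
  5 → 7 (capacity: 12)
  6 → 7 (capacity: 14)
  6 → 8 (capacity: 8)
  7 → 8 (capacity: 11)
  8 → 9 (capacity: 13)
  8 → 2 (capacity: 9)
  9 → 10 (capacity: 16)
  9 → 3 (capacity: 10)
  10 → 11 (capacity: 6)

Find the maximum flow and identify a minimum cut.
Max flow = 6, Min cut edges: (10,11)

Maximum flow: 6
Minimum cut: (10,11)
Partition: S = [0, 1, 2, 3, 4, 5, 6, 7, 8, 9, 10], T = [11]

Max-flow min-cut theorem verified: both equal 6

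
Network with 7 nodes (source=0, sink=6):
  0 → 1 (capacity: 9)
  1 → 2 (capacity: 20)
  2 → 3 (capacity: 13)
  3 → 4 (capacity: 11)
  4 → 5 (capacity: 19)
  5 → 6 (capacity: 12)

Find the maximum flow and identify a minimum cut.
Max flow = 9, Min cut edges: (0,1)

Maximum flow: 9
Minimum cut: (0,1)
Partition: S = [0], T = [1, 2, 3, 4, 5, 6]

Max-flow min-cut theorem verified: both equal 9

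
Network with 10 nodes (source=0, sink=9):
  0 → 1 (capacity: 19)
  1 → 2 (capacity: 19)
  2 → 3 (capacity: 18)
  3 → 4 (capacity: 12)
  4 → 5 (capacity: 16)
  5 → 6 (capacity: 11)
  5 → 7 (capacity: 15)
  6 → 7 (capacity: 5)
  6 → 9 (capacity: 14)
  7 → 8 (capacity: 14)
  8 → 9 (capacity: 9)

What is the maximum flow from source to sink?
Maximum flow = 12

Max flow: 12

Flow assignment:
  0 → 1: 12/19
  1 → 2: 12/19
  2 → 3: 12/18
  3 → 4: 12/12
  4 → 5: 12/16
  5 → 6: 11/11
  5 → 7: 1/15
  6 → 9: 11/14
  7 → 8: 1/14
  8 → 9: 1/9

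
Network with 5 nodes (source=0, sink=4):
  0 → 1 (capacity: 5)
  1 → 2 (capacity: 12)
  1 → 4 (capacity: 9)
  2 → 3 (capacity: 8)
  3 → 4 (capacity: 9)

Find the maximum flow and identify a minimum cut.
Max flow = 5, Min cut edges: (0,1)

Maximum flow: 5
Minimum cut: (0,1)
Partition: S = [0], T = [1, 2, 3, 4]

Max-flow min-cut theorem verified: both equal 5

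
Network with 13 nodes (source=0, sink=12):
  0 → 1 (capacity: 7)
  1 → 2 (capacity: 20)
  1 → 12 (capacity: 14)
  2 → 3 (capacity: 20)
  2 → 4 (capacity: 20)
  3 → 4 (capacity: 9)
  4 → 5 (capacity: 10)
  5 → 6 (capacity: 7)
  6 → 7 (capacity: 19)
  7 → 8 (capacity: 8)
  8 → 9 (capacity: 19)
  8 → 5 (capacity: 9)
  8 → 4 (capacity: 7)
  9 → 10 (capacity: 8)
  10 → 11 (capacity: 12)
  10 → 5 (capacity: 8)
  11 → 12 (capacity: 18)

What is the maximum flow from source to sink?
Maximum flow = 7

Max flow: 7

Flow assignment:
  0 → 1: 7/7
  1 → 12: 7/14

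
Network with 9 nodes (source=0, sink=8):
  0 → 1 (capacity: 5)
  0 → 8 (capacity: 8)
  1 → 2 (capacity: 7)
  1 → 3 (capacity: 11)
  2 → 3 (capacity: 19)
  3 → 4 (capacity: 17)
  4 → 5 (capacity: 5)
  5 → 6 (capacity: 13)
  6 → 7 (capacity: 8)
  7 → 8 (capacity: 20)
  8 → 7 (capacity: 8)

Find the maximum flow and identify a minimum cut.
Max flow = 13, Min cut edges: (0,8), (4,5)

Maximum flow: 13
Minimum cut: (0,8), (4,5)
Partition: S = [0, 1, 2, 3, 4], T = [5, 6, 7, 8]

Max-flow min-cut theorem verified: both equal 13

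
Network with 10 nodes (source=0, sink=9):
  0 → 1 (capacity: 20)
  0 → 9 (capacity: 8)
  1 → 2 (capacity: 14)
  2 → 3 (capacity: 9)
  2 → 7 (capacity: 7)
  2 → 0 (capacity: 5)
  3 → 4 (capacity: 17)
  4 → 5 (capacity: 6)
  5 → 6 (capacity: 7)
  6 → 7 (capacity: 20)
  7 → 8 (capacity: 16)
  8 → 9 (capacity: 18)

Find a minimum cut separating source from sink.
Min cut value = 21, edges: (0,9), (2,7), (4,5)

Min cut value: 21
Partition: S = [0, 1, 2, 3, 4], T = [5, 6, 7, 8, 9]
Cut edges: (0,9), (2,7), (4,5)

By max-flow min-cut theorem, max flow = min cut = 21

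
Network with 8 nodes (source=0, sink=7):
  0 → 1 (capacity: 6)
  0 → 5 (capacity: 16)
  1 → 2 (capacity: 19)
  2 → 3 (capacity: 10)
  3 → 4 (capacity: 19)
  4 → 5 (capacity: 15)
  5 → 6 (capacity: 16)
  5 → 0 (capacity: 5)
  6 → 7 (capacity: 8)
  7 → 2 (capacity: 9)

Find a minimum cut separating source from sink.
Min cut value = 8, edges: (6,7)

Min cut value: 8
Partition: S = [0, 1, 2, 3, 4, 5, 6], T = [7]
Cut edges: (6,7)

By max-flow min-cut theorem, max flow = min cut = 8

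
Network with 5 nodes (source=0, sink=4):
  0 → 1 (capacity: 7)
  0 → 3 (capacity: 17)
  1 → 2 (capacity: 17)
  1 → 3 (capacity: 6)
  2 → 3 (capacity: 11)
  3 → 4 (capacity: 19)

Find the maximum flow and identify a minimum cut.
Max flow = 19, Min cut edges: (3,4)

Maximum flow: 19
Minimum cut: (3,4)
Partition: S = [0, 1, 2, 3], T = [4]

Max-flow min-cut theorem verified: both equal 19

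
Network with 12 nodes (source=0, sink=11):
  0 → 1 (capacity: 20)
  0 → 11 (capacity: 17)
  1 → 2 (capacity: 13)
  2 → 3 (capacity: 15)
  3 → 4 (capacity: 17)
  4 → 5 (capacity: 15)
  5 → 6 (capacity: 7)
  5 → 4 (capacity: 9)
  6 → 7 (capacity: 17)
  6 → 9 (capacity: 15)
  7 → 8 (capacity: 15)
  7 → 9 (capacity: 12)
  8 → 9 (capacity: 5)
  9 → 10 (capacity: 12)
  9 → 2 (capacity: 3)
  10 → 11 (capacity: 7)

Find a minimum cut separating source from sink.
Min cut value = 24, edges: (0,11), (10,11)

Min cut value: 24
Partition: S = [0, 1, 2, 3, 4, 5, 6, 7, 8, 9, 10], T = [11]
Cut edges: (0,11), (10,11)

By max-flow min-cut theorem, max flow = min cut = 24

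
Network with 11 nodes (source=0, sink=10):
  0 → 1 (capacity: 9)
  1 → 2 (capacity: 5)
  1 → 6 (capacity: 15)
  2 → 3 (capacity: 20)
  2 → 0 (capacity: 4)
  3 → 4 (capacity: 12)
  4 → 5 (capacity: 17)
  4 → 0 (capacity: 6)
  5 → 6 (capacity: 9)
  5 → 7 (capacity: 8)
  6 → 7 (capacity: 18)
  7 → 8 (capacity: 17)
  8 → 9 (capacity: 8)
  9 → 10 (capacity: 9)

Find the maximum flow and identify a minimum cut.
Max flow = 8, Min cut edges: (8,9)

Maximum flow: 8
Minimum cut: (8,9)
Partition: S = [0, 1, 2, 3, 4, 5, 6, 7, 8], T = [9, 10]

Max-flow min-cut theorem verified: both equal 8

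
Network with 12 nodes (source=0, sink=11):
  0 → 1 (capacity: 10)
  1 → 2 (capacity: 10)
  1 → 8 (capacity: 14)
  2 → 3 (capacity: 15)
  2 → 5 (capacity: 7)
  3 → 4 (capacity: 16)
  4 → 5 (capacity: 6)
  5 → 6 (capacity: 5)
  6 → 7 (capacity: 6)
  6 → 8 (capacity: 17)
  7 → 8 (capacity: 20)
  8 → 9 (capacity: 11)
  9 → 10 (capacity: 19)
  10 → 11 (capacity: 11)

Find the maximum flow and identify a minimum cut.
Max flow = 10, Min cut edges: (0,1)

Maximum flow: 10
Minimum cut: (0,1)
Partition: S = [0], T = [1, 2, 3, 4, 5, 6, 7, 8, 9, 10, 11]

Max-flow min-cut theorem verified: both equal 10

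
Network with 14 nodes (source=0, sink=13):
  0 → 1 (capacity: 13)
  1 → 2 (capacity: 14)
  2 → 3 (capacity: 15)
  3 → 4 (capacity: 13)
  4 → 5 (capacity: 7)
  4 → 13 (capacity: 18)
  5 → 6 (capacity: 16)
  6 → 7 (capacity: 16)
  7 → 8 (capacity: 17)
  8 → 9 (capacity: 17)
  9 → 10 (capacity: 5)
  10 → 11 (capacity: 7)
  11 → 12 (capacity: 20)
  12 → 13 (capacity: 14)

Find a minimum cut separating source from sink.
Min cut value = 13, edges: (3,4)

Min cut value: 13
Partition: S = [0, 1, 2, 3], T = [4, 5, 6, 7, 8, 9, 10, 11, 12, 13]
Cut edges: (3,4)

By max-flow min-cut theorem, max flow = min cut = 13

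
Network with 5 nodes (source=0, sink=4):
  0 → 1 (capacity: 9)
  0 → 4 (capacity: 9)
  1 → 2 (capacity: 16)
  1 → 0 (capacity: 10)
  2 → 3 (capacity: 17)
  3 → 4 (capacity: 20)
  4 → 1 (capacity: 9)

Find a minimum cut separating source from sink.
Min cut value = 18, edges: (0,1), (0,4)

Min cut value: 18
Partition: S = [0], T = [1, 2, 3, 4]
Cut edges: (0,1), (0,4)

By max-flow min-cut theorem, max flow = min cut = 18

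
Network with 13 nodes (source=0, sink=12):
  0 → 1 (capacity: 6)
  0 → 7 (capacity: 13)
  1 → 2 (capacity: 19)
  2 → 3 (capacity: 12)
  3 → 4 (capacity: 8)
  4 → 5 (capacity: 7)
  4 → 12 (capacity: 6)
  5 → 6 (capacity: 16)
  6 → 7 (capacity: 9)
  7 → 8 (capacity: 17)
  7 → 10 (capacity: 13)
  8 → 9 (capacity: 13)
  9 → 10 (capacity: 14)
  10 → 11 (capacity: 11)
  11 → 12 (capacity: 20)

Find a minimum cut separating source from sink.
Min cut value = 17, edges: (4,12), (10,11)

Min cut value: 17
Partition: S = [0, 1, 2, 3, 4, 5, 6, 7, 8, 9, 10], T = [11, 12]
Cut edges: (4,12), (10,11)

By max-flow min-cut theorem, max flow = min cut = 17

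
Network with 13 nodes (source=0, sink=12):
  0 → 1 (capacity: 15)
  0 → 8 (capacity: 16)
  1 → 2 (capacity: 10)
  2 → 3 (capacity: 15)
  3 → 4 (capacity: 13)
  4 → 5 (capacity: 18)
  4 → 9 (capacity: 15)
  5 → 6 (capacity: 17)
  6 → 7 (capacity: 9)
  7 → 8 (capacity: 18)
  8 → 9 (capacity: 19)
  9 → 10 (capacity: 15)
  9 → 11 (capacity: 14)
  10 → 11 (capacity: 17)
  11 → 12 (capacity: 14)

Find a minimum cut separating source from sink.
Min cut value = 14, edges: (11,12)

Min cut value: 14
Partition: S = [0, 1, 2, 3, 4, 5, 6, 7, 8, 9, 10, 11], T = [12]
Cut edges: (11,12)

By max-flow min-cut theorem, max flow = min cut = 14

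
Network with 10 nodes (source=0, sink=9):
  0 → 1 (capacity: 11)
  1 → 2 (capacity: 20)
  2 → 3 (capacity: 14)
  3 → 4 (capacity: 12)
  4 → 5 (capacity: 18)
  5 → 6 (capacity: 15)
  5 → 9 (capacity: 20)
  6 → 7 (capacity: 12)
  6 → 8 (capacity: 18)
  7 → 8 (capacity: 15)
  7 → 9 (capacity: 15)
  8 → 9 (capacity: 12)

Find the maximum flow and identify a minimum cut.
Max flow = 11, Min cut edges: (0,1)

Maximum flow: 11
Minimum cut: (0,1)
Partition: S = [0], T = [1, 2, 3, 4, 5, 6, 7, 8, 9]

Max-flow min-cut theorem verified: both equal 11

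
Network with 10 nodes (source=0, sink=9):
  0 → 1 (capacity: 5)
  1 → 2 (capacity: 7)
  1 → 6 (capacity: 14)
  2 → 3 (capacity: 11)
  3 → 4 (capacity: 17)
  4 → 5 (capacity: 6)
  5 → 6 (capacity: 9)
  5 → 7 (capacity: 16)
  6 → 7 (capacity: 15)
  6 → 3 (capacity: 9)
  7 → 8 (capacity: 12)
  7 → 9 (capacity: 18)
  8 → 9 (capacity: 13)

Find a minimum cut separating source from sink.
Min cut value = 5, edges: (0,1)

Min cut value: 5
Partition: S = [0], T = [1, 2, 3, 4, 5, 6, 7, 8, 9]
Cut edges: (0,1)

By max-flow min-cut theorem, max flow = min cut = 5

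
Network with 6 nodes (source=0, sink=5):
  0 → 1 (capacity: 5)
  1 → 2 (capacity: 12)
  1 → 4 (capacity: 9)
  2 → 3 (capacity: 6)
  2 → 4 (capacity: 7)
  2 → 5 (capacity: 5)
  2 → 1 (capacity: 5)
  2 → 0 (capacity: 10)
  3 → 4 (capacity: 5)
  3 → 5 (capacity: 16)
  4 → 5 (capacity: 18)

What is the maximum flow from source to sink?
Maximum flow = 5

Max flow: 5

Flow assignment:
  0 → 1: 5/5
  1 → 2: 5/12
  2 → 5: 5/5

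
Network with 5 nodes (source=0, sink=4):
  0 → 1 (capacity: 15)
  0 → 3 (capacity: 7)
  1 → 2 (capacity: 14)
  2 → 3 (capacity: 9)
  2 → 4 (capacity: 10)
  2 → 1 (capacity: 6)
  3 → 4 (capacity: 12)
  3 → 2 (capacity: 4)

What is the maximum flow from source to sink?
Maximum flow = 21

Max flow: 21

Flow assignment:
  0 → 1: 14/15
  0 → 3: 7/7
  1 → 2: 14/14
  2 → 3: 4/9
  2 → 4: 10/10
  3 → 4: 11/12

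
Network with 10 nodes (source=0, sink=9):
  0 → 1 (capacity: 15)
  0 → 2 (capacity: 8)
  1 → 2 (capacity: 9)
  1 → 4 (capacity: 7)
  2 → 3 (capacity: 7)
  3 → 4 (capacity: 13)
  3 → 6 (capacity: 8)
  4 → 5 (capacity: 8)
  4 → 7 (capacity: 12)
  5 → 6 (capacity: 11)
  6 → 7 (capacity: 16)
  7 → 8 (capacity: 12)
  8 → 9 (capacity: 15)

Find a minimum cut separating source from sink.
Min cut value = 12, edges: (7,8)

Min cut value: 12
Partition: S = [0, 1, 2, 3, 4, 5, 6, 7], T = [8, 9]
Cut edges: (7,8)

By max-flow min-cut theorem, max flow = min cut = 12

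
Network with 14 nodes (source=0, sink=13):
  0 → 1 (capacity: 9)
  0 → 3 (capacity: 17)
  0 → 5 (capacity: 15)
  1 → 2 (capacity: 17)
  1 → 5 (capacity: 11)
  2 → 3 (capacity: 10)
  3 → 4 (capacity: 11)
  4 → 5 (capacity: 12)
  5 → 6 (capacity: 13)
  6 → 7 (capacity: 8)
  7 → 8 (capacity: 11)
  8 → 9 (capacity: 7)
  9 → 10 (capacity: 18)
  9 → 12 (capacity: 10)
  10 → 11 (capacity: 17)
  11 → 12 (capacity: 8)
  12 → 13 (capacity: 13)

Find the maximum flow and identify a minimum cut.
Max flow = 7, Min cut edges: (8,9)

Maximum flow: 7
Minimum cut: (8,9)
Partition: S = [0, 1, 2, 3, 4, 5, 6, 7, 8], T = [9, 10, 11, 12, 13]

Max-flow min-cut theorem verified: both equal 7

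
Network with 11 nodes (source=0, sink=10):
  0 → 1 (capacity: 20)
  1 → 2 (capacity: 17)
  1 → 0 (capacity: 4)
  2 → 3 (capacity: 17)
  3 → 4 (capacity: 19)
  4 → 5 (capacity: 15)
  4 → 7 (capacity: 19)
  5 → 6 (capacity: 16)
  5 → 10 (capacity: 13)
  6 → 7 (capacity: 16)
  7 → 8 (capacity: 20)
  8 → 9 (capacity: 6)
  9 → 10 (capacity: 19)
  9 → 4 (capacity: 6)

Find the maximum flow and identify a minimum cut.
Max flow = 17, Min cut edges: (2,3)

Maximum flow: 17
Minimum cut: (2,3)
Partition: S = [0, 1, 2], T = [3, 4, 5, 6, 7, 8, 9, 10]

Max-flow min-cut theorem verified: both equal 17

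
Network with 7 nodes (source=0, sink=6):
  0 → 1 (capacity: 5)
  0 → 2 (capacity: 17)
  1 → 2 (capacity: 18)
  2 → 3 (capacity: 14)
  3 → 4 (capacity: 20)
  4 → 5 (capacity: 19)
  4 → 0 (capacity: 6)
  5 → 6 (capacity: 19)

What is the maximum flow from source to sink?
Maximum flow = 14

Max flow: 14

Flow assignment:
  0 → 1: 5/5
  0 → 2: 9/17
  1 → 2: 5/18
  2 → 3: 14/14
  3 → 4: 14/20
  4 → 5: 14/19
  5 → 6: 14/19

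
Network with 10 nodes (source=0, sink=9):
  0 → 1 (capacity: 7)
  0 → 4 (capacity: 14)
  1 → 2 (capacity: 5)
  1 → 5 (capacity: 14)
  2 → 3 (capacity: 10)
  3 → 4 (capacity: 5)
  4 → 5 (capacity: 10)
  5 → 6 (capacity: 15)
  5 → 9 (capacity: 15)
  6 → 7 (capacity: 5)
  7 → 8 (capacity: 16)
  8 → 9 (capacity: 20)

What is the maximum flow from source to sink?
Maximum flow = 17

Max flow: 17

Flow assignment:
  0 → 1: 7/7
  0 → 4: 10/14
  1 → 5: 7/14
  4 → 5: 10/10
  5 → 6: 2/15
  5 → 9: 15/15
  6 → 7: 2/5
  7 → 8: 2/16
  8 → 9: 2/20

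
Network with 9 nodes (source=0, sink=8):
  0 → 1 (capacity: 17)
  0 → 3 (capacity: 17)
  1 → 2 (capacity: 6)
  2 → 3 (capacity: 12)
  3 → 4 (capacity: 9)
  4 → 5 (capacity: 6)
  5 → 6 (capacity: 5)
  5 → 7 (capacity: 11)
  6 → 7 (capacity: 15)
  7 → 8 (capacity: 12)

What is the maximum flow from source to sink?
Maximum flow = 6

Max flow: 6

Flow assignment:
  0 → 1: 6/17
  1 → 2: 6/6
  2 → 3: 6/12
  3 → 4: 6/9
  4 → 5: 6/6
  5 → 7: 6/11
  7 → 8: 6/12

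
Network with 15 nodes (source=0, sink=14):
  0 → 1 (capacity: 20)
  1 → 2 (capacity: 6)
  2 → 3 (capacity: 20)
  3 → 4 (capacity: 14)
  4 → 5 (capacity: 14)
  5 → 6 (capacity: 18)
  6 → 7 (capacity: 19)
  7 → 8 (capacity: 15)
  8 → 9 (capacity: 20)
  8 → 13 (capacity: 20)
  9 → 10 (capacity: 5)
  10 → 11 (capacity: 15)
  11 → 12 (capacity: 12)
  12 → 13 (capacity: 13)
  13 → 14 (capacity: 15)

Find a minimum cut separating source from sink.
Min cut value = 6, edges: (1,2)

Min cut value: 6
Partition: S = [0, 1], T = [2, 3, 4, 5, 6, 7, 8, 9, 10, 11, 12, 13, 14]
Cut edges: (1,2)

By max-flow min-cut theorem, max flow = min cut = 6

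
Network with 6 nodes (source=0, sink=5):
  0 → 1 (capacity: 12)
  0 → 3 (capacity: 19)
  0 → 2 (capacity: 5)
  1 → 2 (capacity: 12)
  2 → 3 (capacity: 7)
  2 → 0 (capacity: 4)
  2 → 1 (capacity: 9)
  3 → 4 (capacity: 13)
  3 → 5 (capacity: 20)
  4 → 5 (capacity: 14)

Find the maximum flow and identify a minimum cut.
Max flow = 26, Min cut edges: (0,3), (2,3)

Maximum flow: 26
Minimum cut: (0,3), (2,3)
Partition: S = [0, 1, 2], T = [3, 4, 5]

Max-flow min-cut theorem verified: both equal 26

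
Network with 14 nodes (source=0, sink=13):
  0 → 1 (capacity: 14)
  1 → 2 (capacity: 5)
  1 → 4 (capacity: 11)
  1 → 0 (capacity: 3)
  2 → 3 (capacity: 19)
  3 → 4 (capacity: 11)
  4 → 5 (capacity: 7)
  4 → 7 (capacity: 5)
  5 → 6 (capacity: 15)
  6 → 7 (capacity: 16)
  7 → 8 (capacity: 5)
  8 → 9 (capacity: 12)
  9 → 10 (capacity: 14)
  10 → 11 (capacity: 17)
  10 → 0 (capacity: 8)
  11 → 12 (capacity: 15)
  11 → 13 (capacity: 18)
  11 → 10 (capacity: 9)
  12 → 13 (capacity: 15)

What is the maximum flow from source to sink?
Maximum flow = 5

Max flow: 5

Flow assignment:
  0 → 1: 5/14
  1 → 2: 3/5
  1 → 4: 2/11
  2 → 3: 3/19
  3 → 4: 3/11
  4 → 5: 5/7
  5 → 6: 5/15
  6 → 7: 5/16
  7 → 8: 5/5
  8 → 9: 5/12
  9 → 10: 5/14
  10 → 11: 5/17
  11 → 13: 5/18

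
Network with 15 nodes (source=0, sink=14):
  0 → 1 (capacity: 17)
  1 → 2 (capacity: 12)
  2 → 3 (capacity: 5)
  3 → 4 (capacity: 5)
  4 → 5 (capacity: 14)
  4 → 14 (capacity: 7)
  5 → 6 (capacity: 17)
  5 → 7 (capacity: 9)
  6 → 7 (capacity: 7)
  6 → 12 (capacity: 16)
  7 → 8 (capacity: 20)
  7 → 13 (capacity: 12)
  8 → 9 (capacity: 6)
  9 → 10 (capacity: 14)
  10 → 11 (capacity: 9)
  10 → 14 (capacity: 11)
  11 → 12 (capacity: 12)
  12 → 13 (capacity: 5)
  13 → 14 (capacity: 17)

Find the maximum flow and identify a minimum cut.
Max flow = 5, Min cut edges: (3,4)

Maximum flow: 5
Minimum cut: (3,4)
Partition: S = [0, 1, 2, 3], T = [4, 5, 6, 7, 8, 9, 10, 11, 12, 13, 14]

Max-flow min-cut theorem verified: both equal 5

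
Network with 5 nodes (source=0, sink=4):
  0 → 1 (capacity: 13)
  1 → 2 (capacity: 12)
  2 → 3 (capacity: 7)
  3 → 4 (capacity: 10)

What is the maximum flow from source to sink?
Maximum flow = 7

Max flow: 7

Flow assignment:
  0 → 1: 7/13
  1 → 2: 7/12
  2 → 3: 7/7
  3 → 4: 7/10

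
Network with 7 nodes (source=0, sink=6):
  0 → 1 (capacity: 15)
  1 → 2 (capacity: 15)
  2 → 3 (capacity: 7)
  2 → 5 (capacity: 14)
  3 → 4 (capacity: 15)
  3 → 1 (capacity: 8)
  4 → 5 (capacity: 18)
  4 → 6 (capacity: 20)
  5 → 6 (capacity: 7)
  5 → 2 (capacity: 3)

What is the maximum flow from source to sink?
Maximum flow = 14

Max flow: 14

Flow assignment:
  0 → 1: 14/15
  1 → 2: 14/15
  2 → 3: 7/7
  2 → 5: 7/14
  3 → 4: 7/15
  4 → 6: 7/20
  5 → 6: 7/7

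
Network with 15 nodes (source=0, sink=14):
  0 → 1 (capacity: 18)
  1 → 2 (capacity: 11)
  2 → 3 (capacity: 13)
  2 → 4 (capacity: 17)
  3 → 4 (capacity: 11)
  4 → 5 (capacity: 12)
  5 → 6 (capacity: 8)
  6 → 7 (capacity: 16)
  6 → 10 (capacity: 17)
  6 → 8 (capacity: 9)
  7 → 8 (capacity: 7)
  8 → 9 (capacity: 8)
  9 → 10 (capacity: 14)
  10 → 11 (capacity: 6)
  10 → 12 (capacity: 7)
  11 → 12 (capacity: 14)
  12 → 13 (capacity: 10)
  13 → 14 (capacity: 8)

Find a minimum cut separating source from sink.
Min cut value = 8, edges: (13,14)

Min cut value: 8
Partition: S = [0, 1, 2, 3, 4, 5, 6, 7, 8, 9, 10, 11, 12, 13], T = [14]
Cut edges: (13,14)

By max-flow min-cut theorem, max flow = min cut = 8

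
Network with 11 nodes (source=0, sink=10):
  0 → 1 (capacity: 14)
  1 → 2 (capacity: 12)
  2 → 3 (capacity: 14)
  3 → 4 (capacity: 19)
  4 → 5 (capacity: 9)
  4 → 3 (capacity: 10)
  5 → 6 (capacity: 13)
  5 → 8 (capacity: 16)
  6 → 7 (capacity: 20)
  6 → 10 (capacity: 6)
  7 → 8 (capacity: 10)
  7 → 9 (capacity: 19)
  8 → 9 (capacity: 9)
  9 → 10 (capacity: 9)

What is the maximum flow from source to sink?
Maximum flow = 9

Max flow: 9

Flow assignment:
  0 → 1: 9/14
  1 → 2: 9/12
  2 → 3: 9/14
  3 → 4: 9/19
  4 → 5: 9/9
  5 → 6: 6/13
  5 → 8: 3/16
  6 → 10: 6/6
  8 → 9: 3/9
  9 → 10: 3/9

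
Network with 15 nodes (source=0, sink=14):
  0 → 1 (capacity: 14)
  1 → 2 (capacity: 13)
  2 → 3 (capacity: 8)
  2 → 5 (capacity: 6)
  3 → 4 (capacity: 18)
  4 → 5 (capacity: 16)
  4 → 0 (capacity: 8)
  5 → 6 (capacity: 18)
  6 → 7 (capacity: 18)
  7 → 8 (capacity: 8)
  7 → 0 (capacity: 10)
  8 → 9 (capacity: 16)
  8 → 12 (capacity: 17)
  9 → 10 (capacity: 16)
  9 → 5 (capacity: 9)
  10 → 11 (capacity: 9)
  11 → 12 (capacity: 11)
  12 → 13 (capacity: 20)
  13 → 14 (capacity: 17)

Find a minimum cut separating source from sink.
Min cut value = 8, edges: (7,8)

Min cut value: 8
Partition: S = [0, 1, 2, 3, 4, 5, 6, 7], T = [8, 9, 10, 11, 12, 13, 14]
Cut edges: (7,8)

By max-flow min-cut theorem, max flow = min cut = 8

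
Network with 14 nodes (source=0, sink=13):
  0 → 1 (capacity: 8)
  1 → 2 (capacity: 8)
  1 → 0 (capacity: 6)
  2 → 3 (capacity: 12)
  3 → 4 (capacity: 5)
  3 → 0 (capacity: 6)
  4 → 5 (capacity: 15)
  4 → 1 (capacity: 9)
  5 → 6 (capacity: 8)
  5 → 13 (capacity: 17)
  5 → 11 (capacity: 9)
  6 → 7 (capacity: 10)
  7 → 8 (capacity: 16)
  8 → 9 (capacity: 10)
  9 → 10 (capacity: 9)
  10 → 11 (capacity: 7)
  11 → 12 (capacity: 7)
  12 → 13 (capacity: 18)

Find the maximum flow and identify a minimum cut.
Max flow = 5, Min cut edges: (3,4)

Maximum flow: 5
Minimum cut: (3,4)
Partition: S = [0, 1, 2, 3], T = [4, 5, 6, 7, 8, 9, 10, 11, 12, 13]

Max-flow min-cut theorem verified: both equal 5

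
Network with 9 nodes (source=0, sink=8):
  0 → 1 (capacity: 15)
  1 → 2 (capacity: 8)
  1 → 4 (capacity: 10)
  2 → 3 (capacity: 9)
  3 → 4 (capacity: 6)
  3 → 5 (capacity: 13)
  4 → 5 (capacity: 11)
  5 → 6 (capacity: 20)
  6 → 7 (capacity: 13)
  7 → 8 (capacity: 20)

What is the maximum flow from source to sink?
Maximum flow = 13

Max flow: 13

Flow assignment:
  0 → 1: 13/15
  1 → 2: 5/8
  1 → 4: 8/10
  2 → 3: 5/9
  3 → 5: 5/13
  4 → 5: 8/11
  5 → 6: 13/20
  6 → 7: 13/13
  7 → 8: 13/20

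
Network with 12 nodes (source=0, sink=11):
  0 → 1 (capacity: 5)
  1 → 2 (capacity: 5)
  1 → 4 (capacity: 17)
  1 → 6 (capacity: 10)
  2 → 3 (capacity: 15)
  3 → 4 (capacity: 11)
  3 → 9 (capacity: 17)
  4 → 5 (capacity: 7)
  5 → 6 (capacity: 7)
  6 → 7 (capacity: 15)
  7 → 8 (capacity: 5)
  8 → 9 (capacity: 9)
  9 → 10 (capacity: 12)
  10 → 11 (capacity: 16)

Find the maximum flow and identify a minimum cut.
Max flow = 5, Min cut edges: (0,1)

Maximum flow: 5
Minimum cut: (0,1)
Partition: S = [0], T = [1, 2, 3, 4, 5, 6, 7, 8, 9, 10, 11]

Max-flow min-cut theorem verified: both equal 5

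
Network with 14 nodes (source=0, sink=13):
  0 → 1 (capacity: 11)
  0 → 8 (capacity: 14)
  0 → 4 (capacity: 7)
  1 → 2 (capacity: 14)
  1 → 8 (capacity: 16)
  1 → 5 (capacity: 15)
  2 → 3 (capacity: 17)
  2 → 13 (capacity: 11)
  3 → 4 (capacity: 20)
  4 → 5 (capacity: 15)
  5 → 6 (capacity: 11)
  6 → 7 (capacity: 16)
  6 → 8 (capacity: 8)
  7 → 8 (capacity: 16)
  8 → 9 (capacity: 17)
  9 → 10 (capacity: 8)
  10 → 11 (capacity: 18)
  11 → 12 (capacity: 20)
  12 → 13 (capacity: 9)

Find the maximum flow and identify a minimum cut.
Max flow = 19, Min cut edges: (2,13), (9,10)

Maximum flow: 19
Minimum cut: (2,13), (9,10)
Partition: S = [0, 1, 2, 3, 4, 5, 6, 7, 8, 9], T = [10, 11, 12, 13]

Max-flow min-cut theorem verified: both equal 19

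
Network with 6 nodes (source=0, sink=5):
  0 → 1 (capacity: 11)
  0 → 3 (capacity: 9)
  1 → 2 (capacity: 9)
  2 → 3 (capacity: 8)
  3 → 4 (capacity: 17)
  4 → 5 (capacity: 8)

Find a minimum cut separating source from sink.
Min cut value = 8, edges: (4,5)

Min cut value: 8
Partition: S = [0, 1, 2, 3, 4], T = [5]
Cut edges: (4,5)

By max-flow min-cut theorem, max flow = min cut = 8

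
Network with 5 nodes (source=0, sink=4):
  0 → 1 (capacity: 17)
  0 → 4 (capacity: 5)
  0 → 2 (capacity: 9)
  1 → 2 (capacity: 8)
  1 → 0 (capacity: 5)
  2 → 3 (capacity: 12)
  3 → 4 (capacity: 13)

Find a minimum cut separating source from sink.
Min cut value = 17, edges: (0,4), (2,3)

Min cut value: 17
Partition: S = [0, 1, 2], T = [3, 4]
Cut edges: (0,4), (2,3)

By max-flow min-cut theorem, max flow = min cut = 17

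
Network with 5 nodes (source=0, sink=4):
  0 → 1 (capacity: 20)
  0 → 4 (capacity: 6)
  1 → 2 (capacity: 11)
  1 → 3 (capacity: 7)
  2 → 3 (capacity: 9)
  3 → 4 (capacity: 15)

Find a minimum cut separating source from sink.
Min cut value = 21, edges: (0,4), (3,4)

Min cut value: 21
Partition: S = [0, 1, 2, 3], T = [4]
Cut edges: (0,4), (3,4)

By max-flow min-cut theorem, max flow = min cut = 21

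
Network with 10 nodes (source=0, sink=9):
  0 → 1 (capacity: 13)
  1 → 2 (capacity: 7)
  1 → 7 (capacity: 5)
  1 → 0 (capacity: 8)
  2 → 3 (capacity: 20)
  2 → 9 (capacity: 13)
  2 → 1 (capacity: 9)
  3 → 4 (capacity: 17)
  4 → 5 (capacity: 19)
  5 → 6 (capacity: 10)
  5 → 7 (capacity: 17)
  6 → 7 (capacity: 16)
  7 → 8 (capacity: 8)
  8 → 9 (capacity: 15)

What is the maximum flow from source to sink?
Maximum flow = 12

Max flow: 12

Flow assignment:
  0 → 1: 12/13
  1 → 2: 7/7
  1 → 7: 5/5
  2 → 9: 7/13
  7 → 8: 5/8
  8 → 9: 5/15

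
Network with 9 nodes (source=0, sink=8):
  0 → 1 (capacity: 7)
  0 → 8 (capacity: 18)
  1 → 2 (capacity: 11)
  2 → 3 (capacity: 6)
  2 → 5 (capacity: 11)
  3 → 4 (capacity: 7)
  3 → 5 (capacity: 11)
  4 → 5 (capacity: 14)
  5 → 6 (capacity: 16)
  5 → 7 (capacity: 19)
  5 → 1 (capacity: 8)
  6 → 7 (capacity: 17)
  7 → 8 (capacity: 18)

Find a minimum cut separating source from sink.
Min cut value = 25, edges: (0,1), (0,8)

Min cut value: 25
Partition: S = [0], T = [1, 2, 3, 4, 5, 6, 7, 8]
Cut edges: (0,1), (0,8)

By max-flow min-cut theorem, max flow = min cut = 25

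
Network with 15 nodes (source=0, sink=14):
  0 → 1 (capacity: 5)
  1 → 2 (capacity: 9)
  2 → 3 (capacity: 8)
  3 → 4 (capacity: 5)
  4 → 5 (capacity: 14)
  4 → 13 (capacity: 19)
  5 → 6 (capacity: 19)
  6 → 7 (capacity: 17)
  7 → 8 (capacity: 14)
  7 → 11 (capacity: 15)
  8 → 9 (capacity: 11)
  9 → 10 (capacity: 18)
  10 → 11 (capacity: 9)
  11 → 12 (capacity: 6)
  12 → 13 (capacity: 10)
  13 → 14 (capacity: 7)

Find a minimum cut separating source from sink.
Min cut value = 5, edges: (3,4)

Min cut value: 5
Partition: S = [0, 1, 2, 3], T = [4, 5, 6, 7, 8, 9, 10, 11, 12, 13, 14]
Cut edges: (3,4)

By max-flow min-cut theorem, max flow = min cut = 5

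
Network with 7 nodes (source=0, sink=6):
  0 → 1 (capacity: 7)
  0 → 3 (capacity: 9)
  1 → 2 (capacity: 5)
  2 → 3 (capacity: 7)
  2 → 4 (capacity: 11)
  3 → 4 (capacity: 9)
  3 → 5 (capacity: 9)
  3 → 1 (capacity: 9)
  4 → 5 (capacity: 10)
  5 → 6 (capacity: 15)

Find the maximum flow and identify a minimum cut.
Max flow = 14, Min cut edges: (0,3), (1,2)

Maximum flow: 14
Minimum cut: (0,3), (1,2)
Partition: S = [0, 1], T = [2, 3, 4, 5, 6]

Max-flow min-cut theorem verified: both equal 14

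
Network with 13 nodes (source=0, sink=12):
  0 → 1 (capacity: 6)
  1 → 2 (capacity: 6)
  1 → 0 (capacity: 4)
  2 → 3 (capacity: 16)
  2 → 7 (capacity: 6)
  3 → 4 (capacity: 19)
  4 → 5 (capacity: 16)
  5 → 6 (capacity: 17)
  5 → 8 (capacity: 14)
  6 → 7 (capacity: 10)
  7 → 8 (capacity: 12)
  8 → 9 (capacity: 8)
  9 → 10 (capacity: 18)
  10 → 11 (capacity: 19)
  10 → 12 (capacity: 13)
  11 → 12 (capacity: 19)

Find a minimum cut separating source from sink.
Min cut value = 6, edges: (1,2)

Min cut value: 6
Partition: S = [0, 1], T = [2, 3, 4, 5, 6, 7, 8, 9, 10, 11, 12]
Cut edges: (1,2)

By max-flow min-cut theorem, max flow = min cut = 6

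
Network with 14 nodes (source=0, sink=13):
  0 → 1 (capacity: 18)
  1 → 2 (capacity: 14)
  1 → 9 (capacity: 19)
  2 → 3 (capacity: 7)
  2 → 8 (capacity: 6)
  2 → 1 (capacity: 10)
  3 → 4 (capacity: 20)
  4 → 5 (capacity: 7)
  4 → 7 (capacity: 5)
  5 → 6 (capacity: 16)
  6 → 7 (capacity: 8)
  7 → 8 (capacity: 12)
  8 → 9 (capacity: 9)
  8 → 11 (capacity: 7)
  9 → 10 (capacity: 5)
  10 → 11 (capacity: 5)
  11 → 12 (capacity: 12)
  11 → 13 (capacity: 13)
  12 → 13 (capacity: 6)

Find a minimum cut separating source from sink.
Min cut value = 12, edges: (8,11), (10,11)

Min cut value: 12
Partition: S = [0, 1, 2, 3, 4, 5, 6, 7, 8, 9, 10], T = [11, 12, 13]
Cut edges: (8,11), (10,11)

By max-flow min-cut theorem, max flow = min cut = 12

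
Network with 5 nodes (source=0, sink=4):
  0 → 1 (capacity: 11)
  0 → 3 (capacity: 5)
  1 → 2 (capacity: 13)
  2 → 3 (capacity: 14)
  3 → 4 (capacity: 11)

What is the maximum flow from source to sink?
Maximum flow = 11

Max flow: 11

Flow assignment:
  0 → 1: 11/11
  1 → 2: 11/13
  2 → 3: 11/14
  3 → 4: 11/11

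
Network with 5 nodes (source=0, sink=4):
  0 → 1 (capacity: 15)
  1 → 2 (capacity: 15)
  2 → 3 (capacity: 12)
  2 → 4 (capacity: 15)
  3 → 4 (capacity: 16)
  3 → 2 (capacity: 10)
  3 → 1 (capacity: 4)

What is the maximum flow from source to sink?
Maximum flow = 15

Max flow: 15

Flow assignment:
  0 → 1: 15/15
  1 → 2: 15/15
  2 → 4: 15/15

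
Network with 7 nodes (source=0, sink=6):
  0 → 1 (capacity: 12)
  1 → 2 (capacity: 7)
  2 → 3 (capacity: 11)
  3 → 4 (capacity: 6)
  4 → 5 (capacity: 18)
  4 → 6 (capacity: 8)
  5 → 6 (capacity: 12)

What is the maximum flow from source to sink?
Maximum flow = 6

Max flow: 6

Flow assignment:
  0 → 1: 6/12
  1 → 2: 6/7
  2 → 3: 6/11
  3 → 4: 6/6
  4 → 6: 6/8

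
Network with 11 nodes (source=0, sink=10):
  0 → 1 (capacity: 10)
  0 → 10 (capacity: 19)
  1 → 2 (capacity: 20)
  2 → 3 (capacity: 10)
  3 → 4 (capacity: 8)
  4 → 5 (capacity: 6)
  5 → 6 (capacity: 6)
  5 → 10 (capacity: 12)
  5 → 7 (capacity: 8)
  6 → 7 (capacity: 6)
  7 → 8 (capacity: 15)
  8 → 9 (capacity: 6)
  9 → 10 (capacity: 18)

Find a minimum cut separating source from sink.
Min cut value = 25, edges: (0,10), (4,5)

Min cut value: 25
Partition: S = [0, 1, 2, 3, 4], T = [5, 6, 7, 8, 9, 10]
Cut edges: (0,10), (4,5)

By max-flow min-cut theorem, max flow = min cut = 25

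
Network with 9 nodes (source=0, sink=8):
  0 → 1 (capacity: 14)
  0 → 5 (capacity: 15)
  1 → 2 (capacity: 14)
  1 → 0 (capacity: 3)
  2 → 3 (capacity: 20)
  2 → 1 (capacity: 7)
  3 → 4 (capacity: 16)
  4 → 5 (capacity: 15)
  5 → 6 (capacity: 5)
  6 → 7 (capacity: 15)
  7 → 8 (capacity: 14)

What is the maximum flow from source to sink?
Maximum flow = 5

Max flow: 5

Flow assignment:
  0 → 1: 5/14
  1 → 2: 5/14
  2 → 3: 5/20
  3 → 4: 5/16
  4 → 5: 5/15
  5 → 6: 5/5
  6 → 7: 5/15
  7 → 8: 5/14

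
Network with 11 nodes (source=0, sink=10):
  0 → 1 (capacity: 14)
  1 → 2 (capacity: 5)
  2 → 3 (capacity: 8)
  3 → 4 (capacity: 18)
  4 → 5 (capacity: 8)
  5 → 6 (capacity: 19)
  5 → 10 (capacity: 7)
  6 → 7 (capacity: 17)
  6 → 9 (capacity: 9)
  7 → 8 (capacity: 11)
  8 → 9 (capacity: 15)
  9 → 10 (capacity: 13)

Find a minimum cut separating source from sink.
Min cut value = 5, edges: (1,2)

Min cut value: 5
Partition: S = [0, 1], T = [2, 3, 4, 5, 6, 7, 8, 9, 10]
Cut edges: (1,2)

By max-flow min-cut theorem, max flow = min cut = 5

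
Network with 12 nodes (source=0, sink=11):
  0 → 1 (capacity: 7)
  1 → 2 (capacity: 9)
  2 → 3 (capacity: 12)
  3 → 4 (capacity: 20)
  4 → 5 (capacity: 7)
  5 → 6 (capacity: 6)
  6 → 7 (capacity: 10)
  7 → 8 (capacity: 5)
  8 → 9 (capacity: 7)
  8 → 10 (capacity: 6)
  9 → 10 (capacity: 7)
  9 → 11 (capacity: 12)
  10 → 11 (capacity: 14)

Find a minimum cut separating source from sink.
Min cut value = 5, edges: (7,8)

Min cut value: 5
Partition: S = [0, 1, 2, 3, 4, 5, 6, 7], T = [8, 9, 10, 11]
Cut edges: (7,8)

By max-flow min-cut theorem, max flow = min cut = 5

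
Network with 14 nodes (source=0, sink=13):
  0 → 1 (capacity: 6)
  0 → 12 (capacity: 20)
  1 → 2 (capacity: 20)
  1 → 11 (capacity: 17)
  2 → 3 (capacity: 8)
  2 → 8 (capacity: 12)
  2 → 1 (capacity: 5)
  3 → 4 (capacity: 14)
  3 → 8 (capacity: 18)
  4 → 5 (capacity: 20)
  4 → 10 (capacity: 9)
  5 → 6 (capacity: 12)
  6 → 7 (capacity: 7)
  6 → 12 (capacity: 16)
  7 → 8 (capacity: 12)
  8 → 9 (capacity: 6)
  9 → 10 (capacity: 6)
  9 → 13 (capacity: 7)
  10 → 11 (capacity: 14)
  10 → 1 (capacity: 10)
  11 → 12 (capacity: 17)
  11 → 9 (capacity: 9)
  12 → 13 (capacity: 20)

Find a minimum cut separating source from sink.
Min cut value = 26, edges: (0,1), (12,13)

Min cut value: 26
Partition: S = [0, 12], T = [1, 2, 3, 4, 5, 6, 7, 8, 9, 10, 11, 13]
Cut edges: (0,1), (12,13)

By max-flow min-cut theorem, max flow = min cut = 26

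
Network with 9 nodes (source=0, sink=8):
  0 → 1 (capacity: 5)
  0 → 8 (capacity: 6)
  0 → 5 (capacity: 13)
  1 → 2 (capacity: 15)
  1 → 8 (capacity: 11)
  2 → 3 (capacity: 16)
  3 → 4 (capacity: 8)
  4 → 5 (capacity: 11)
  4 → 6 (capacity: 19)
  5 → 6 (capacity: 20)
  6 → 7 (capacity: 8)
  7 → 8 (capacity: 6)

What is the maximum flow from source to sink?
Maximum flow = 17

Max flow: 17

Flow assignment:
  0 → 1: 5/5
  0 → 8: 6/6
  0 → 5: 6/13
  1 → 8: 5/11
  5 → 6: 6/20
  6 → 7: 6/8
  7 → 8: 6/6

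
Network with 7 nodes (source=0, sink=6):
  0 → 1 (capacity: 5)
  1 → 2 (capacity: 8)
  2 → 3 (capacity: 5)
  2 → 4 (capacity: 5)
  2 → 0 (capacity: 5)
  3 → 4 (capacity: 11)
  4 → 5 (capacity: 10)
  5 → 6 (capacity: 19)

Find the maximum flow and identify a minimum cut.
Max flow = 5, Min cut edges: (0,1)

Maximum flow: 5
Minimum cut: (0,1)
Partition: S = [0], T = [1, 2, 3, 4, 5, 6]

Max-flow min-cut theorem verified: both equal 5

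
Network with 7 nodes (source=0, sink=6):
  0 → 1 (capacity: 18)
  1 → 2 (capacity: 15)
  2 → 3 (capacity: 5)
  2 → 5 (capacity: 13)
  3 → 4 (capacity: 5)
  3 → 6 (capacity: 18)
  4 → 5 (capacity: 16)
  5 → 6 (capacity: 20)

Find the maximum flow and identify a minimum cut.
Max flow = 15, Min cut edges: (1,2)

Maximum flow: 15
Minimum cut: (1,2)
Partition: S = [0, 1], T = [2, 3, 4, 5, 6]

Max-flow min-cut theorem verified: both equal 15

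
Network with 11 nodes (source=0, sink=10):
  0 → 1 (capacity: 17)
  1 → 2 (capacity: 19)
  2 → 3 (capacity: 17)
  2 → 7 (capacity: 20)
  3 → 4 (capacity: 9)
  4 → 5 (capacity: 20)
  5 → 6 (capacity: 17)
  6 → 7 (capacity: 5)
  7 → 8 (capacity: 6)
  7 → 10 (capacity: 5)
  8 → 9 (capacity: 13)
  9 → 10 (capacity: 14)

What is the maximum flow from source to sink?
Maximum flow = 11

Max flow: 11

Flow assignment:
  0 → 1: 11/17
  1 → 2: 11/19
  2 → 7: 11/20
  7 → 8: 6/6
  7 → 10: 5/5
  8 → 9: 6/13
  9 → 10: 6/14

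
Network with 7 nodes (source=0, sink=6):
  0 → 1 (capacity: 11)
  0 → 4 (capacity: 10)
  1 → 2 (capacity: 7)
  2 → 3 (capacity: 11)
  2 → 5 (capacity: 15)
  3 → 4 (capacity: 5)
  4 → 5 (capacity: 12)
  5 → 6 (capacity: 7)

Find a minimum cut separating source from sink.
Min cut value = 7, edges: (5,6)

Min cut value: 7
Partition: S = [0, 1, 2, 3, 4, 5], T = [6]
Cut edges: (5,6)

By max-flow min-cut theorem, max flow = min cut = 7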